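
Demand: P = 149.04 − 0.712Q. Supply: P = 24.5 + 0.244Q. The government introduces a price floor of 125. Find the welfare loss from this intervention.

Competitive equilibrium: 149.04 − 0.712Q = 24.5 + 0.244Q → Q* = 130.272, P* = 56.2864.
At the floor P = 125, quantity demanded = (149.04 − 125)/0.712 = 33.764.
Sellers' marginal cost at Q' = 33.764: 24.5 + 0.244·33.764 = 32.7384.
ΔQ = 130.272 − 33.764 = 96.508; wedge = 125 − 32.7384 = 92.2616.
Welfare loss = ½ × 96.508 × 92.2616 = 4451.99.

4451.99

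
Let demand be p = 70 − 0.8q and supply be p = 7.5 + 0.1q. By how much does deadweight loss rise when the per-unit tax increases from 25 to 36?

Competitive equilibrium: 70 − 0.8q = 7.5 + 0.1q → q* = 69.4444, p* = 14.4444.
For a per-unit tax t: Δq = t/0.9, so DWL = ½·t·(t/0.9) = t²/1.8.
At t = 25: DWL = 347.222. At t = 36: DWL = 720.
Increase = 720 − 347.222 = 372.78.

372.78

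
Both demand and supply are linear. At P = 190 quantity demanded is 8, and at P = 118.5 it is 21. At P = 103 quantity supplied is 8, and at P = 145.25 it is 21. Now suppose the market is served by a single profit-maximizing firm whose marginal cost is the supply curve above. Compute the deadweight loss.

Demand slope = (118.5 − 190)/(21 − 8) = −5.5, so P = 234 − 5.5Q.
Supply slope = (145.25 − 103)/(21 − 8) = 3.25, so P = 77 + 3.25Q.
Competitive equilibrium: 234 − 5.5Q = 77 + 3.25Q → Q* = 17.942857, P* = 135.314286.
Marginal revenue: MR = 234 − 11Q. Set MR = MC: 234 − 11Q = 77 + 3.25Q → Q_m = 11.017544.
Price P_m = 234 − 5.5·11.017544 = 173.403508; MC(Q_m) = 77 + 3.25·11.017544 = 112.807018.
Competitive Q* = 17.942857, so ΔQ = 6.925313; wedge = 173.403508 − 112.807018 = 60.59649.
DWL = ½ × 6.925313 × 60.59649 = 209.82.

209.82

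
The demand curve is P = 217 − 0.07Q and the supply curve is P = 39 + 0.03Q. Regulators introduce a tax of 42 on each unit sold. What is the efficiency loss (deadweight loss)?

Competitive equilibrium: 217 − 0.07Q = 39 + 0.03Q → Q* = 1780, P* = 92.4.
With the tax, the buyer price exceeds the seller price by 42: (217 − 0.07Q) − (39 + 0.03Q) = 42 → Q' = 1360.
ΔQ = 1780 − 1360 = 420; the wedge equals the tax, 42.
DWL = ½ × 420 × 42 = 8820.

8820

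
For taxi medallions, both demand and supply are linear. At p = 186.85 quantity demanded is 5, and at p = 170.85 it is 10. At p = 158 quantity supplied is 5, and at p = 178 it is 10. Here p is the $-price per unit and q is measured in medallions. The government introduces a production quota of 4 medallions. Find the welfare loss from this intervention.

$90.25

Demand slope = (170.85 − 186.85)/(10 − 5) = −3.2, so p = 202.85 − 3.2q.
Supply slope = (178 − 158)/(10 − 5) = 4, so p = 138 + 4q.
Competitive equilibrium: 202.85 − 3.2q = 138 + 4q → q* = 9.0069, p* = 174.0278.
At q = 4: demand price = 202.85 − 3.2·4 = 190.05; supply price = 138 + 4·4 = 154.
Δq = 9.0069 − 4 = 5.0069; wedge = 190.05 − 154 = 36.05.
The triangle = ½ × 5.0069 × 36.05 = $90.25.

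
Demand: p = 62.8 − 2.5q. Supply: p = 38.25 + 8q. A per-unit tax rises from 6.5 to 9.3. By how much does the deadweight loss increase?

Competitive equilibrium: 62.8 − 2.5q = 38.25 + 8q → q* = 2.3381, p* = 56.9548.
For a per-unit tax t: Δq = t/10.5, so DWL = ½·t·(t/10.5) = t²/21.
At t = 6.5: DWL = 2.012. At t = 9.3: DWL = 4.119.
Increase = 4.119 − 2.012 = 2.11.

2.11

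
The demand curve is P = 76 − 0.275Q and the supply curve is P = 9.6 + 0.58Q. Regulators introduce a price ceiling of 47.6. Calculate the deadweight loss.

63.04

Competitive equilibrium: 76 − 0.275Q = 9.6 + 0.58Q → Q* = 77.6608, P* = 54.6433.
At the ceiling P = 47.6, quantity supplied = (47.6 − 9.6)/0.58 = 65.5172.
Willingness to pay at Q' = 65.5172: 76 − 0.275·65.5172 = 57.9828.
ΔQ = 77.6608 − 65.5172 = 12.1436; wedge = 57.9828 − 47.6 = 10.3828.
The triangle = ½ × 12.1436 × 10.3828 = 63.04.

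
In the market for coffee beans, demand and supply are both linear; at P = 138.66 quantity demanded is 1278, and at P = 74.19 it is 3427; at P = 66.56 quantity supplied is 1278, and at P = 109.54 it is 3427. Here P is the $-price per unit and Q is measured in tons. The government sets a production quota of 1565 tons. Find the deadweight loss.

$33350.625

Demand slope = (74.19 − 138.66)/(3427 − 1278) = −0.03, so P = 177 − 0.03Q.
Supply slope = (109.54 − 66.56)/(3427 − 1278) = 0.02, so P = 41 + 0.02Q.
Competitive equilibrium: 177 − 0.03Q = 41 + 0.02Q → Q* = 2720, P* = 95.4.
At Q = 1565: demand price = 177 − 0.03·1565 = 130.05; supply price = 41 + 0.02·1565 = 72.3.
ΔQ = 2720 − 1565 = 1155; wedge = 130.05 − 72.3 = 57.75.
The triangle = ½ × 1155 × 57.75 = $33350.625.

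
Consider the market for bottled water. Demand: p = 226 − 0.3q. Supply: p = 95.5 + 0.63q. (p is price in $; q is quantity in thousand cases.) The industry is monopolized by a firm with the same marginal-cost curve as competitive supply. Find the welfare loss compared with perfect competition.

$544.68 thousand

Competitive equilibrium: 226 − 0.3q = 95.5 + 0.63q → q* = 140.3226, p* = 183.9032.
Marginal revenue: MR = 226 − 0.6q. Set MR = MC: 226 − 0.6q = 95.5 + 0.63q → q_m = 106.0976.
Price p_m = 226 − 0.3·106.0976 = 194.1707; MC(q_m) = 95.5 + 0.63·106.0976 = 162.3415.
Competitive q* = 140.3226, so Δq = 34.225; wedge = 194.1707 − 162.3415 = 31.8292.
Deadweight loss = ½ × 34.225 × 31.8292 = $544.68 thousand.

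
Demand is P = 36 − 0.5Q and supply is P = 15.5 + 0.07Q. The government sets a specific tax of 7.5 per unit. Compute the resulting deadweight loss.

49.34

Competitive equilibrium: 36 − 0.5Q = 15.5 + 0.07Q → Q* = 35.9649, P* = 18.0175.
With the tax, the buyer price exceeds the seller price by 7.5: (36 − 0.5Q) − (15.5 + 0.07Q) = 7.5 → Q' = 22.807.
ΔQ = 35.9649 − 22.807 = 13.1579; the wedge equals the tax, 7.5.
The triangle = ½ × 13.1579 × 7.5 = 49.34.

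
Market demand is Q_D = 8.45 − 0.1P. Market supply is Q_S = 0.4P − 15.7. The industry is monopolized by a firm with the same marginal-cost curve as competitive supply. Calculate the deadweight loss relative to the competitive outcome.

16.18

In inverse form: demand P = 84.5 − 10Q, supply P = 39.25 + 2.5Q.
Competitive equilibrium: 84.5 − 10Q = 39.25 + 2.5Q → Q* = 3.62, P* = 48.3.
Marginal revenue: MR = 84.5 − 20Q. Set MR = MC: 84.5 − 20Q = 39.25 + 2.5Q → Q_m = 2.0111.
Price P_m = 84.5 − 10·2.0111 = 64.389; MC(Q_m) = 39.25 + 2.5·2.0111 = 44.2778.
Competitive Q* = 3.62, so ΔQ = 1.6089; wedge = 64.389 − 44.2778 = 20.1112.
The triangle = ½ × 1.6089 × 20.1112 = 16.18.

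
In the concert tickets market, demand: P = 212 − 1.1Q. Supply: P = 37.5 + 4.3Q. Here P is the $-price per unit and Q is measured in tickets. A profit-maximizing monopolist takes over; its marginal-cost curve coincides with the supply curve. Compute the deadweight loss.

Competitive equilibrium: 212 − 1.1Q = 37.5 + 4.3Q → Q* = 32.3148, P* = 176.4537.
Marginal revenue: MR = 212 − 2.2Q. Set MR = MC: 212 − 2.2Q = 37.5 + 4.3Q → Q_m = 26.8462.
Price P_m = 212 − 1.1·26.8462 = 182.4692; MC(Q_m) = 37.5 + 4.3·26.8462 = 152.9387.
Competitive Q* = 32.3148, so ΔQ = 5.4686; wedge = 182.4692 − 152.9387 = 29.5305.
DWL = ½ × 5.4686 × 29.5305 = $80.75.

$80.75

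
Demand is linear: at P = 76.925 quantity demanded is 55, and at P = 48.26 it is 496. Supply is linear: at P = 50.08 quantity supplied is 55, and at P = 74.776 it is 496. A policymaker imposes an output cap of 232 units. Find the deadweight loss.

121.75

Demand slope = (48.26 − 76.925)/(496 − 55) = −0.065, so P = 80.5 − 0.065Q.
Supply slope = (74.776 − 50.08)/(496 − 55) = 0.056, so P = 47 + 0.056Q.
Competitive equilibrium: 80.5 − 0.065Q = 47 + 0.056Q → Q* = 276.8595, P* = 62.5041.
At Q = 232: demand price = 80.5 − 0.065·232 = 65.42; supply price = 47 + 0.056·232 = 59.992.
ΔQ = 276.8595 − 232 = 44.8595; wedge = 65.42 − 59.992 = 5.428.
The triangle = ½ × 44.8595 × 5.428 = 121.75.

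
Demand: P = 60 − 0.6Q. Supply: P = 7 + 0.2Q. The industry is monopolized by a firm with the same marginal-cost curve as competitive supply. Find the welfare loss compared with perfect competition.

322.46

Competitive equilibrium: 60 − 0.6Q = 7 + 0.2Q → Q* = 66.25, P* = 20.25.
Marginal revenue: MR = 60 − 1.2Q. Set MR = MC: 60 − 1.2Q = 7 + 0.2Q → Q_m = 37.8571.
Price P_m = 60 − 0.6·37.8571 = 37.2857; MC(Q_m) = 7 + 0.2·37.8571 = 14.5714.
Competitive Q* = 66.25, so ΔQ = 28.3929; wedge = 37.2857 − 14.5714 = 22.7143.
DWL = ½ × 28.3929 × 22.7143 = 322.46.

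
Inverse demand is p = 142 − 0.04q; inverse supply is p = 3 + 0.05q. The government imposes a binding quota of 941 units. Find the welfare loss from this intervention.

Competitive equilibrium: 142 − 0.04q = 3 + 0.05q → q* = 1544.4444, p* = 80.2222.
At q = 941: demand price = 142 − 0.04·941 = 104.36; supply price = 3 + 0.05·941 = 50.05.
Δq = 1544.4444 − 941 = 603.4444; wedge = 104.36 − 50.05 = 54.31.
Deadweight loss = ½ × 603.4444 × 54.31 = 16386.53.

16386.53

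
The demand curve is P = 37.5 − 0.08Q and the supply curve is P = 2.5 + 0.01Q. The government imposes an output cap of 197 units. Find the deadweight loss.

Competitive equilibrium: 37.5 − 0.08Q = 2.5 + 0.01Q → Q* = 388.8889, P* = 6.3889.
At Q = 197: demand price = 37.5 − 0.08·197 = 21.74; supply price = 2.5 + 0.01·197 = 4.47.
ΔQ = 388.8889 − 197 = 191.8889; wedge = 21.74 − 4.47 = 17.27.
Deadweight loss = ½ × 191.8889 × 17.27 = 1656.96.

1656.96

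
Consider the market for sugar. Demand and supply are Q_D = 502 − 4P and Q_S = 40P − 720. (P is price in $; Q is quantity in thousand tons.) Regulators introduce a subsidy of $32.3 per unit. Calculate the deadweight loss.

In inverse form: demand P = 125.5 − 0.25Q, supply P = 18 + 0.025Q.
Competitive equilibrium: 125.5 − 0.25Q = 18 + 0.025Q → Q* = 390.9091, P* = 27.7727.
The subsidy lowers effective supply by 32.3: P = 0.025Q − 14.3.
New quantity: 125.5 − 0.25Q = 0.025Q − 14.3 → Q' = 508.3636.
Overproduction ΔQ = 508.3636 − 390.9091 = 117.4545; wedge = subsidy = 32.3.
Deadweight loss = ½ × 117.4545 × 32.3 = $1896.89 thousand.

$1896.89 thousand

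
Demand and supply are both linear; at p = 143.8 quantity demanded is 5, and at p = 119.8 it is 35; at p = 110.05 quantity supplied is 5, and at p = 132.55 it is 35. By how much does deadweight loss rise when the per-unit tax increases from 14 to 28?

Demand slope = (119.8 − 143.8)/(35 − 5) = −0.8, so p = 147.8 − 0.8q.
Supply slope = (132.55 − 110.05)/(35 − 5) = 0.75, so p = 106.3 + 0.75q.
Competitive equilibrium: 147.8 − 0.8q = 106.3 + 0.75q → q* = 26.7742, p* = 126.3806.
For a per-unit tax t: Δq = t/1.55, so DWL = ½·t·(t/1.55) = t²/3.1.
At t = 14: DWL = 63.226. At t = 28: DWL = 252.903.
Increase = 252.903 − 63.226 = 189.68.

189.68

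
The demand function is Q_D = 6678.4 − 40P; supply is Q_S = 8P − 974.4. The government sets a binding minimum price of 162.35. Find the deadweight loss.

1020.83

In inverse form: demand P = 166.96 − 0.025Q, supply P = 121.8 + 0.125Q.
Competitive equilibrium: 166.96 − 0.025Q = 121.8 + 0.125Q → Q* = 301.0667, P* = 159.4333.
At the floor P = 162.35, quantity demanded = (166.96 − 162.35)/0.025 = 184.4.
Sellers' marginal cost at Q' = 184.4: 121.8 + 0.125·184.4 = 144.85.
ΔQ = 301.0667 − 184.4 = 116.6667; wedge = 162.35 − 144.85 = 17.5.
DWL = ½ × 116.6667 × 17.5 = 1020.83.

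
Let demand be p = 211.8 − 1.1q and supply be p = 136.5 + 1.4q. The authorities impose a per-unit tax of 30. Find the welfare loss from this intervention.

180

Competitive equilibrium: 211.8 − 1.1q = 136.5 + 1.4q → q* = 30.12, p* = 178.668.
With the tax, the buyer price exceeds the seller price by 30: (211.8 − 1.1q) − (136.5 + 1.4q) = 30 → q' = 18.12.
Δq = 30.12 − 18.12 = 12; the wedge equals the tax, 30.
The triangle = ½ × 12 × 30 = 180.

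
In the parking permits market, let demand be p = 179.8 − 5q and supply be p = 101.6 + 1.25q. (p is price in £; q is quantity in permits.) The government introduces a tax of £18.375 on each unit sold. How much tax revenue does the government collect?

Competitive equilibrium: 179.8 − 5q = 101.6 + 1.25q → q* = 12.512, p* = 117.24.
With the tax, the buyer price exceeds the seller price by 18.375: (179.8 − 5q) − (101.6 + 1.25q) = 18.375 → q' = 9.572.
Tax revenue = 18.375 × 9.572 = £175.89.

£175.89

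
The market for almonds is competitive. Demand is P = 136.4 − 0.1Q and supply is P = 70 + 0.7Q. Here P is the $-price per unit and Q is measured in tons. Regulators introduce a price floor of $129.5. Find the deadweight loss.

Competitive equilibrium: 136.4 − 0.1Q = 70 + 0.7Q → Q* = 83, P* = 128.1.
At the floor P = 129.5, quantity demanded = (136.4 − 129.5)/0.1 = 69.
Sellers' marginal cost at Q' = 69: 70 + 0.7·69 = 118.3.
ΔQ = 83 − 69 = 14; wedge = 129.5 − 118.3 = 11.2.
Welfare loss = ½ × 14 × 11.2 = $78.40.

$78.40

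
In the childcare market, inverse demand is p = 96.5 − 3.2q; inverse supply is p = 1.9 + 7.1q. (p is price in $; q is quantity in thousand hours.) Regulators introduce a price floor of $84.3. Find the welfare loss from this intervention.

Competitive equilibrium: 96.5 − 3.2q = 1.9 + 7.1q → q* = 9.1845, p* = 67.1097.
At the floor p = 84.3, quantity demanded = (96.5 − 84.3)/3.2 = 3.8125.
Sellers' marginal cost at q' = 3.8125: 1.9 + 7.1·3.8125 = 28.9688.
Δq = 9.1845 − 3.8125 = 5.372; wedge = 84.3 − 28.9688 = 55.3312.
The triangle = ½ × 5.372 × 55.3312 = $148.62 thousand.

$148.62 thousand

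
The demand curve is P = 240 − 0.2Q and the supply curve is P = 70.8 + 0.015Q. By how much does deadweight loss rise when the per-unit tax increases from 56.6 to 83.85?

8900.61

Competitive equilibrium: 240 − 0.2Q = 70.8 + 0.015Q → Q* = 786.9767, P* = 82.6047.
For a per-unit tax t: ΔQ = t/0.215, so DWL = ½·t·(t/0.215) = t²/0.43.
At t = 56.6: DWL = 7450.14. At t = 83.85: DWL = 16350.75.
Increase = 16350.75 − 7450.14 = 8900.61.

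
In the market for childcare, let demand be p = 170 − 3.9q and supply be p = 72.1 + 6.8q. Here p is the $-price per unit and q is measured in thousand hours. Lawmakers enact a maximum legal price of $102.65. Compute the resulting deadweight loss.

Competitive equilibrium: 170 − 3.9q = 72.1 + 6.8q → q* = 9.1495, p* = 134.3168.
At the ceiling p = 102.65, quantity supplied = (102.65 − 72.1)/6.8 = 4.4926.
Willingness to pay at q' = 4.4926: 170 − 3.9·4.4926 = 152.4789.
Δq = 9.1495 − 4.4926 = 4.6569; wedge = 152.4789 − 102.65 = 49.8289.
Welfare loss = ½ × 4.6569 × 49.8289 = $116.02 thousand.

$116.02 thousand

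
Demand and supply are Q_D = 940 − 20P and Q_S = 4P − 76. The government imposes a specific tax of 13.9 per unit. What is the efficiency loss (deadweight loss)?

In inverse form: demand P = 47 − 0.05Q, supply P = 19 + 0.25Q.
Competitive equilibrium: 47 − 0.05Q = 19 + 0.25Q → Q* = 93.3333, P* = 42.3333.
With the tax, the buyer price exceeds the seller price by 13.9: (47 − 0.05Q) − (19 + 0.25Q) = 13.9 → Q' = 47.
ΔQ = 93.3333 − 47 = 46.3333; the wedge equals the tax, 13.9.
Welfare loss = ½ × 46.3333 × 13.9 = 322.02.

322.02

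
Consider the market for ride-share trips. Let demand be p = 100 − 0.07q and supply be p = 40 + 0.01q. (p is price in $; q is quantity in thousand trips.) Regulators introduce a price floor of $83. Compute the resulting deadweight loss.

Competitive equilibrium: 100 − 0.07q = 40 + 0.01q → q* = 750, p* = 47.5.
At the floor p = 83, quantity demanded = (100 − 83)/0.07 = 242.85714.
Sellers' marginal cost at q' = 242.85714: 40 + 0.01·242.85714 = 42.42857.
Δq = 750 − 242.85714 = 507.14286; wedge = 83 − 42.42857 = 40.57143.
Deadweight loss = ½ × 507.14286 × 40.57143 = $10287.76 thousand.

$10287.76 thousand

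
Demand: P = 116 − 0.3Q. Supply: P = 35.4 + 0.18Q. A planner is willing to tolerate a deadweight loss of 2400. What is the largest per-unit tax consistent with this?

48

Competitive equilibrium: 116 − 0.3Q = 35.4 + 0.18Q → Q* = 167.9167, P* = 65.625.
A tax t gives ΔQ = t/0.48 and wedge t, so DWL = t²/0.96.
t²/0.96 = 2400 → t² = 2304 → t = 48.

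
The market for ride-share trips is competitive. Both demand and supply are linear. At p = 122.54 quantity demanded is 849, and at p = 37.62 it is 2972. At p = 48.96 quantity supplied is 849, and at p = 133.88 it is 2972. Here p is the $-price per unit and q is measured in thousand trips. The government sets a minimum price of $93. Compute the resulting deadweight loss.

Demand slope = (37.62 − 122.54)/(2972 − 849) = −0.04, so p = 156.5 − 0.04q.
Supply slope = (133.88 − 48.96)/(2972 − 849) = 0.04, so p = 15 + 0.04q.
Competitive equilibrium: 156.5 − 0.04q = 15 + 0.04q → q* = 1768.75, p* = 85.75.
At the floor p = 93, quantity demanded = (156.5 − 93)/0.04 = 1587.5.
Sellers' marginal cost at q' = 1587.5: 15 + 0.04·1587.5 = 78.5.
Δq = 1768.75 − 1587.5 = 181.25; wedge = 93 − 78.5 = 14.5.
Welfare loss = ½ × 181.25 × 14.5 = $1314.06 thousand.

$1314.06 thousand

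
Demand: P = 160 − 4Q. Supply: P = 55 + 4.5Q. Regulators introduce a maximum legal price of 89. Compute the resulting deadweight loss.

Competitive equilibrium: 160 − 4Q = 55 + 4.5Q → Q* = 12.3529, P* = 110.5882.
At the ceiling P = 89, quantity supplied = (89 − 55)/4.5 = 7.5556.
Willingness to pay at Q' = 7.5556: 160 − 4·7.5556 = 129.7776.
ΔQ = 12.3529 − 7.5556 = 4.7973; wedge = 129.7776 − 89 = 40.7776.
DWL = ½ × 4.7973 × 40.7776 = 97.81.

97.81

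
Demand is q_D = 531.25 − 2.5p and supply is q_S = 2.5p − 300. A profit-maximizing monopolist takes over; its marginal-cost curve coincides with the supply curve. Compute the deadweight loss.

594.18

In inverse form: demand p = 212.5 − 0.4q, supply p = 120 + 0.4q.
Competitive equilibrium: 212.5 − 0.4q = 120 + 0.4q → q* = 115.625, p* = 166.25.
Marginal revenue: MR = 212.5 − 0.8q. Set MR = MC: 212.5 − 0.8q = 120 + 0.4q → q_m = 77.08333.
Price p_m = 212.5 − 0.4·77.08333 = 181.66667; MC(q_m) = 120 + 0.4·77.08333 = 150.83333.
Competitive q* = 115.625, so Δq = 38.54167; wedge = 181.66667 − 150.83333 = 30.83334.
The triangle = ½ × 38.54167 × 30.83334 = 594.18.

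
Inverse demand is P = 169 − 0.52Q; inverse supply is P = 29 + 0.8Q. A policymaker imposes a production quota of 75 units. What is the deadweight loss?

636.74

Competitive equilibrium: 169 − 0.52Q = 29 + 0.8Q → Q* = 106.0606, P* = 113.8485.
At Q = 75: demand price = 169 − 0.52·75 = 130; supply price = 29 + 0.8·75 = 89.
ΔQ = 106.0606 − 75 = 31.0606; wedge = 130 − 89 = 41.
DWL = ½ × 31.0606 × 41 = 636.74.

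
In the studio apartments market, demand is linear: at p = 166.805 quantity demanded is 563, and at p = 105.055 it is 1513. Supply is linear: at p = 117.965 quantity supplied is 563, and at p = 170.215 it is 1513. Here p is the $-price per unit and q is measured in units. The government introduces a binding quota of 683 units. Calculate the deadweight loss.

$4942.14

Demand slope = (105.055 − 166.805)/(1513 − 563) = −0.065, so p = 203.4 − 0.065q.
Supply slope = (170.215 − 117.965)/(1513 − 563) = 0.055, so p = 87 + 0.055q.
Competitive equilibrium: 203.4 − 0.065q = 87 + 0.055q → q* = 970, p* = 140.35.
At q = 683: demand price = 203.4 − 0.065·683 = 159.005; supply price = 87 + 0.055·683 = 124.565.
Δq = 970 − 683 = 287; wedge = 159.005 − 124.565 = 34.44.
The triangle = ½ × 287 × 34.44 = $4942.14.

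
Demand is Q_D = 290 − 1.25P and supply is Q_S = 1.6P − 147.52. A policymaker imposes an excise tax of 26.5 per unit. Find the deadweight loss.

246.40

In inverse form: demand P = 232 − 0.8Q, supply P = 92.2 + 0.625Q.
Competitive equilibrium: 232 − 0.8Q = 92.2 + 0.625Q → Q* = 98.1053, P* = 153.5158.
With the tax, the buyer price exceeds the seller price by 26.5: (232 − 0.8Q) − (92.2 + 0.625Q) = 26.5 → Q' = 79.5088.
ΔQ = 98.1053 − 79.5088 = 18.5965; the wedge equals the tax, 26.5.
Welfare loss = ½ × 18.5965 × 26.5 = 246.40.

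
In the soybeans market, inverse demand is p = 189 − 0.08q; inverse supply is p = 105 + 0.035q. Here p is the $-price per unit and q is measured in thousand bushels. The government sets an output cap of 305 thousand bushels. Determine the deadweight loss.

Competitive equilibrium: 189 − 0.08q = 105 + 0.035q → q* = 730.4348, p* = 130.5652.
At q = 305: demand price = 189 − 0.08·305 = 164.6; supply price = 105 + 0.035·305 = 115.675.
Δq = 730.4348 − 305 = 425.4348; wedge = 164.6 − 115.675 = 48.925.
DWL = ½ × 425.4348 × 48.925 = $10407.20 thousand.

$10407.20 thousand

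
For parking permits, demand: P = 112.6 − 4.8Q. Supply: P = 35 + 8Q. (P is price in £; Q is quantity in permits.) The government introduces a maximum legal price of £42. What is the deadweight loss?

£172.225

Competitive equilibrium: 112.6 − 4.8Q = 35 + 8Q → Q* = 6.0625, P* = 83.5.
At the ceiling P = 42, quantity supplied = (42 − 35)/8 = 0.875.
Willingness to pay at Q' = 0.875: 112.6 − 4.8·0.875 = 108.4.
ΔQ = 6.0625 − 0.875 = 5.1875; wedge = 108.4 − 42 = 66.4.
DWL = ½ × 5.1875 × 66.4 = £172.225.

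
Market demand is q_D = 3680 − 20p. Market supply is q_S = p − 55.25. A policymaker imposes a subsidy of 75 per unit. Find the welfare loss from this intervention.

In inverse form: demand p = 184 − 0.05q, supply p = 55.25 + q.
Competitive equilibrium: 184 − 0.05q = 55.25 + q → q* = 122.619, p* = 177.869.
The subsidy lowers effective supply by 75: p = q − 19.75.
New quantity: 184 − 0.05q = q − 19.75 → q' = 194.0476.
Overproduction Δq = 194.0476 − 122.619 = 71.4286; wedge = subsidy = 75.
Welfare loss = ½ × 71.4286 × 75 = 2678.57.

2678.57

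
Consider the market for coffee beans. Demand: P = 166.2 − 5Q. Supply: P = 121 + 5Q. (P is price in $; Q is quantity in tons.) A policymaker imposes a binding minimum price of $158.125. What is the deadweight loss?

Competitive equilibrium: 166.2 − 5Q = 121 + 5Q → Q* = 4.52, P* = 143.6.
At the floor P = 158.125, quantity demanded = (166.2 − 158.125)/5 = 1.615.
Sellers' marginal cost at Q' = 1.615: 121 + 5·1.615 = 129.075.
ΔQ = 4.52 − 1.615 = 2.905; wedge = 158.125 − 129.075 = 29.05.
The triangle = ½ × 2.905 × 29.05 = $42.20.

$42.20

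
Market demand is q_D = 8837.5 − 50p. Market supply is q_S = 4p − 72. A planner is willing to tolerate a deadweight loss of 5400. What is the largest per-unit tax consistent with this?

In inverse form: demand p = 176.75 − 0.02q, supply p = 18 + 0.25q.
Competitive equilibrium: 176.75 − 0.02q = 18 + 0.25q → q* = 587.963, p* = 164.9907.
A tax t gives Δq = t/0.27 and wedge t, so DWL = t²/0.54.
t²/0.54 = 5400 → t² = 2916 → t = 54.

54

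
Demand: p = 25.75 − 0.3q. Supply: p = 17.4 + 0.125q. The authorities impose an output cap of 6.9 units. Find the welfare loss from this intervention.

Competitive equilibrium: 25.75 − 0.3q = 17.4 + 0.125q → q* = 19.6471, p* = 19.8559.
At q = 6.9: demand price = 25.75 − 0.3·6.9 = 23.68; supply price = 17.4 + 0.125·6.9 = 18.2625.
Δq = 19.6471 − 6.9 = 12.7471; wedge = 23.68 − 18.2625 = 5.4175.
The triangle = ½ × 12.7471 × 5.4175 = 34.53.

34.53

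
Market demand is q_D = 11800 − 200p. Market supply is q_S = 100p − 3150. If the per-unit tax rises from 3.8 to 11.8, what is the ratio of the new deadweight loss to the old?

9.643

In inverse form: demand p = 59 − 0.005q, supply p = 31.5 + 0.01q.
Competitive equilibrium: 59 − 0.005q = 31.5 + 0.01q → q* = 1833.3333, p* = 49.8333.
For a per-unit tax t: Δq = t/0.015, so DWL = ½·t·(t/0.015) = t²/0.03.
At t = 3.8: DWL = 481.333. At t = 11.8: DWL = 4641.333.
Ratio = (11.8/3.8)² = 9.643.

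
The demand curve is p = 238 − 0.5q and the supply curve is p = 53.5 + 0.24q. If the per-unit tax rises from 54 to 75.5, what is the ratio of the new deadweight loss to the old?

1.955

Competitive equilibrium: 238 − 0.5q = 53.5 + 0.24q → q* = 249.3243, p* = 113.3378.
For a per-unit tax t: Δq = t/0.74, so DWL = ½·t·(t/0.74) = t²/1.48.
At t = 54: DWL = 1970.270. At t = 75.5: DWL = 3851.520.
Ratio = (75.5/54)² = 1.955.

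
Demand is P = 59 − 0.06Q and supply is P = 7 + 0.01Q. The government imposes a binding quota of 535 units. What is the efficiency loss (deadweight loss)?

1512.16

Competitive equilibrium: 59 − 0.06Q = 7 + 0.01Q → Q* = 742.8571, P* = 14.4286.
At Q = 535: demand price = 59 − 0.06·535 = 26.9; supply price = 7 + 0.01·535 = 12.35.
ΔQ = 742.8571 − 535 = 207.8571; wedge = 26.9 − 12.35 = 14.55.
The triangle = ½ × 207.8571 × 14.55 = 1512.16.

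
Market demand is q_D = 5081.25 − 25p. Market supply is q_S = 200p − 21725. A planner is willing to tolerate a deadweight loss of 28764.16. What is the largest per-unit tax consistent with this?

50.88

In inverse form: demand p = 203.25 − 0.04q, supply p = 108.625 + 0.005q.
Competitive equilibrium: 203.25 − 0.04q = 108.625 + 0.005q → q* = 2102.7778, p* = 119.1389.
A tax t gives Δq = t/0.045 and wedge t, so DWL = t²/0.09.
t²/0.09 = 28764.16 → t² = 2588.7744 → t = 50.88.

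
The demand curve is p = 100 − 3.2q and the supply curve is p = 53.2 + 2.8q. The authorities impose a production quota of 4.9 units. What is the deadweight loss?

25.23

Competitive equilibrium: 100 − 3.2q = 53.2 + 2.8q → q* = 7.8, p* = 75.04.
At q = 4.9: demand price = 100 − 3.2·4.9 = 84.32; supply price = 53.2 + 2.8·4.9 = 66.92.
Δq = 7.8 − 4.9 = 2.9; wedge = 84.32 − 66.92 = 17.4.
DWL = ½ × 2.9 × 17.4 = 25.23.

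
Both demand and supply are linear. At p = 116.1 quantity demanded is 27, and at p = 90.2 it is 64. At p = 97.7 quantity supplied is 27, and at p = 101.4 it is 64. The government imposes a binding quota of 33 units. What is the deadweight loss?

Demand slope = (90.2 − 116.1)/(64 − 27) = −0.7, so p = 135 − 0.7q.
Supply slope = (101.4 − 97.7)/(64 − 27) = 0.1, so p = 95 + 0.1q.
Competitive equilibrium: 135 − 0.7q = 95 + 0.1q → q* = 50, p* = 100.
At q = 33: demand price = 135 − 0.7·33 = 111.9; supply price = 95 + 0.1·33 = 98.3.
Δq = 50 − 33 = 17; wedge = 111.9 − 98.3 = 13.6.
The triangle = ½ × 17 × 13.6 = 115.60.

115.60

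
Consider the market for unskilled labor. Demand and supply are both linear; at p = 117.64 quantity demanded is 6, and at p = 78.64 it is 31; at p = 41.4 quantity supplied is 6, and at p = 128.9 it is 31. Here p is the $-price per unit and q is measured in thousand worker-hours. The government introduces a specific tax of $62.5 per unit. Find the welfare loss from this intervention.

$385.99 thousand

Demand slope = (78.64 − 117.64)/(31 − 6) = −1.56, so p = 127 − 1.56q.
Supply slope = (128.9 − 41.4)/(31 − 6) = 3.5, so p = 20.4 + 3.5q.
Competitive equilibrium: 127 − 1.56q = 20.4 + 3.5q → q* = 21.0672, p* = 94.1352.
With the tax, the buyer price exceeds the seller price by 62.5: (127 − 1.56q) − (20.4 + 3.5q) = 62.5 → q' = 8.7154.
Δq = 21.0672 − 8.7154 = 12.3518; the wedge equals the tax, 62.5.
Welfare loss = ½ × 12.3518 × 62.5 = $385.99 thousand.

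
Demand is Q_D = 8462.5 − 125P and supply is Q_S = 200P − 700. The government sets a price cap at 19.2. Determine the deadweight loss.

In inverse form: demand P = 67.7 − 0.008Q, supply P = 3.5 + 0.005Q.
Competitive equilibrium: 67.7 − 0.008Q = 3.5 + 0.005Q → Q* = 4938.46154, P* = 28.19231.
At the ceiling P = 19.2, quantity supplied = (19.2 − 3.5)/0.005 = 3140.
Willingness to pay at Q' = 3140: 67.7 − 0.008·3140 = 42.58.
ΔQ = 4938.46154 − 3140 = 1798.46154; wedge = 42.58 − 19.2 = 23.38.
The triangle = ½ × 1798.46154 × 23.38 = 21024.02.

21024.02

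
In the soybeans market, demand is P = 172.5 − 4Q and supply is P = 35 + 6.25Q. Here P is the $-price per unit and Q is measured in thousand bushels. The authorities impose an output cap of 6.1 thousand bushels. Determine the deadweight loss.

Competitive equilibrium: 172.5 − 4Q = 35 + 6.25Q → Q* = 13.4146, P* = 118.8415.
At Q = 6.1: demand price = 172.5 − 4·6.1 = 148.1; supply price = 35 + 6.25·6.1 = 73.125.
ΔQ = 13.4146 − 6.1 = 7.3146; wedge = 148.1 − 73.125 = 74.975.
The triangle = ½ × 7.3146 × 74.975 = $274.21 thousand.

$274.21 thousand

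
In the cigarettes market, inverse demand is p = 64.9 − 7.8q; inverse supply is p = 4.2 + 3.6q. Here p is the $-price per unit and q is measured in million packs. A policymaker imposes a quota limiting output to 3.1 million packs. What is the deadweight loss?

Competitive equilibrium: 64.9 − 7.8q = 4.2 + 3.6q → q* = 5.3246, p* = 23.3684.
At q = 3.1: demand price = 64.9 − 7.8·3.1 = 40.72; supply price = 4.2 + 3.6·3.1 = 15.36.
Δq = 5.3246 − 3.1 = 2.2246; wedge = 40.72 − 15.36 = 25.36.
The triangle = ½ × 2.2246 × 25.36 = $28.21 million.

$28.21 million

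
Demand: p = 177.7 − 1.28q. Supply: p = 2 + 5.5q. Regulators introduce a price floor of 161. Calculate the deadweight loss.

Competitive equilibrium: 177.7 − 1.28q = 2 + 5.5q → q* = 25.9145, p* = 144.5295.
At the floor p = 161, quantity demanded = (177.7 − 161)/1.28 = 13.0469.
Sellers' marginal cost at q' = 13.0469: 2 + 5.5·13.0469 = 73.758.
Δq = 25.9145 − 13.0469 = 12.8676; wedge = 161 − 73.758 = 87.242.
DWL = ½ × 12.8676 × 87.242 = 561.30.

561.30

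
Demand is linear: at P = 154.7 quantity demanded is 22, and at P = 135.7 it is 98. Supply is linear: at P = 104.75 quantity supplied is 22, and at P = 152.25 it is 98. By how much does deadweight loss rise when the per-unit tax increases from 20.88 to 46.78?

1001.368

Demand slope = (135.7 − 154.7)/(98 − 22) = −0.25, so P = 160.2 − 0.25Q.
Supply slope = (152.25 − 104.75)/(98 − 22) = 0.625, so P = 91 + 0.625Q.
Competitive equilibrium: 160.2 − 0.25Q = 91 + 0.625Q → Q* = 79.0857, P* = 140.4286.
For a per-unit tax t: ΔQ = t/0.875, so DWL = ½·t·(t/0.875) = t²/1.75.
At t = 20.88: DWL = 249.128. At t = 46.78: DWL = 1250.496.
Increase = 1250.496 − 249.128 = 1001.368.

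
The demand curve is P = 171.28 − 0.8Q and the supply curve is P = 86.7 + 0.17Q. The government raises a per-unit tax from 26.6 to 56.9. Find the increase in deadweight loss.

Competitive equilibrium: 171.28 − 0.8Q = 86.7 + 0.17Q → Q* = 87.1959, P* = 101.5233.
For a per-unit tax t: ΔQ = t/0.97, so DWL = ½·t·(t/0.97) = t²/1.94.
At t = 26.6: DWL = 364.722. At t = 56.9: DWL = 1668.871.
Increase = 1668.871 − 364.722 = 1304.15.

1304.15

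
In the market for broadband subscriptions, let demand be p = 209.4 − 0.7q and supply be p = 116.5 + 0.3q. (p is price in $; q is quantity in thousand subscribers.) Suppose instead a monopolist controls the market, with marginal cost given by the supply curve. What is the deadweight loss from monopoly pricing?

Competitive equilibrium: 209.4 − 0.7q = 116.5 + 0.3q → q* = 92.9, p* = 144.37.
Marginal revenue: MR = 209.4 − 1.4q. Set MR = MC: 209.4 − 1.4q = 116.5 + 0.3q → q_m = 54.6471.
Price p_m = 209.4 − 0.7·54.6471 = 171.147; MC(q_m) = 116.5 + 0.3·54.6471 = 132.8941.
Competitive q* = 92.9, so Δq = 38.2529; wedge = 171.147 − 132.8941 = 38.2529.
The triangle = ½ × 38.2529 × 38.2529 = $731.64 thousand.

$731.64 thousand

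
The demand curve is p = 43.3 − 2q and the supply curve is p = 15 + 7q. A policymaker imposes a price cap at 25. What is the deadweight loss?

Competitive equilibrium: 43.3 − 2q = 15 + 7q → q* = 3.1444, p* = 37.0111.
At the ceiling p = 25, quantity supplied = (25 − 15)/7 = 1.4286.
Willingness to pay at q' = 1.4286: 43.3 − 2·1.4286 = 40.4428.
Δq = 3.1444 − 1.4286 = 1.7158; wedge = 40.4428 − 25 = 15.4428.
DWL = ½ × 1.7158 × 15.4428 = 13.25.

13.25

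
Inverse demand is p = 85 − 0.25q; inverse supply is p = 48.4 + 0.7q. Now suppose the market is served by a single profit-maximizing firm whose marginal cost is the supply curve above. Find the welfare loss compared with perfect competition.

Competitive equilibrium: 85 − 0.25q = 48.4 + 0.7q → q* = 38.5263, p* = 75.3684.
Marginal revenue: MR = 85 − 0.5q. Set MR = MC: 85 − 0.5q = 48.4 + 0.7q → q_m = 30.5.
Price p_m = 85 − 0.25·30.5 = 77.375; MC(q_m) = 48.4 + 0.7·30.5 = 69.75.
Competitive q* = 38.5263, so Δq = 8.0263; wedge = 77.375 − 69.75 = 7.625.
The triangle = ½ × 8.0263 × 7.625 = 30.60.

30.60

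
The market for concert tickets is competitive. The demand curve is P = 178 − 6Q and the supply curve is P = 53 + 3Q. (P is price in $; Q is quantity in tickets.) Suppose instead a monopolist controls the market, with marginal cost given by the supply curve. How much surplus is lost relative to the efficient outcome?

$138.89

Competitive equilibrium: 178 − 6Q = 53 + 3Q → Q* = 13.8889, P* = 94.6667.
Marginal revenue: MR = 178 − 12Q. Set MR = MC: 178 − 12Q = 53 + 3Q → Q_m = 8.3333.
Price P_m = 178 − 6·8.3333 = 128.0002; MC(Q_m) = 53 + 3·8.3333 = 77.9999.
Competitive Q* = 13.8889, so ΔQ = 5.5556; wedge = 128.0002 − 77.9999 = 50.0003.
Deadweight loss = ½ × 5.5556 × 50.0003 = $138.89.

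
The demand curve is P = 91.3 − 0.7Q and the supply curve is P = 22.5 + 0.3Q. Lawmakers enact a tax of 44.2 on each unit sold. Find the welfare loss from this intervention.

976.82

Competitive equilibrium: 91.3 − 0.7Q = 22.5 + 0.3Q → Q* = 68.8, P* = 43.14.
With the tax, the buyer price exceeds the seller price by 44.2: (91.3 − 0.7Q) − (22.5 + 0.3Q) = 44.2 → Q' = 24.6.
ΔQ = 68.8 − 24.6 = 44.2; the wedge equals the tax, 44.2.
The triangle = ½ × 44.2 × 44.2 = 976.82.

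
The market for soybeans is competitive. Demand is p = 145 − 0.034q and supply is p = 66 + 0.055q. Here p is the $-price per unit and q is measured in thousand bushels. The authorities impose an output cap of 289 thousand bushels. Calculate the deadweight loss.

$15947.48 thousand

Competitive equilibrium: 145 − 0.034q = 66 + 0.055q → q* = 887.6404, p* = 114.8202.
At q = 289: demand price = 145 − 0.034·289 = 135.174; supply price = 66 + 0.055·289 = 81.895.
Δq = 887.6404 − 289 = 598.6404; wedge = 135.174 − 81.895 = 53.279.
Welfare loss = ½ × 598.6404 × 53.279 = $15947.48 thousand.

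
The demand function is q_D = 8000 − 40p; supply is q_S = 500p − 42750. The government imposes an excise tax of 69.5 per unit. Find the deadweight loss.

89449.07

In inverse form: demand p = 200 − 0.025q, supply p = 85.5 + 0.002q.
Competitive equilibrium: 200 − 0.025q = 85.5 + 0.002q → q* = 4240.7407, p* = 93.9815.
With the tax, the buyer price exceeds the seller price by 69.5: (200 − 0.025q) − (85.5 + 0.002q) = 69.5 → q' = 1666.6667.
Δq = 4240.7407 − 1666.6667 = 2574.074; the wedge equals the tax, 69.5.
The triangle = ½ × 2574.074 × 69.5 = 89449.07.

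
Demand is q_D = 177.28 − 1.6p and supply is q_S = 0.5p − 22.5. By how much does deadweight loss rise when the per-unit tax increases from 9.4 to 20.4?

In inverse form: demand p = 110.8 − 0.625q, supply p = 45 + 2q.
Competitive equilibrium: 110.8 − 0.625q = 45 + 2q → q* = 25.0667, p* = 95.1333.
For a per-unit tax t: Δq = t/2.625, so DWL = ½·t·(t/2.625) = t²/5.25.
At t = 9.4: DWL = 16.83. At t = 20.4: DWL = 79.269.
Increase = 79.269 − 16.83 = 62.44.

62.44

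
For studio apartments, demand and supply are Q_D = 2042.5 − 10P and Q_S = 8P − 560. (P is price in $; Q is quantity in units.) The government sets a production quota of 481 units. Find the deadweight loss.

$1505.11

In inverse form: demand P = 204.25 − 0.1Q, supply P = 70 + 0.125Q.
Competitive equilibrium: 204.25 − 0.1Q = 70 + 0.125Q → Q* = 596.6667, P* = 144.5833.
At Q = 481: demand price = 204.25 − 0.1·481 = 156.15; supply price = 70 + 0.125·481 = 130.125.
ΔQ = 596.6667 − 481 = 115.6667; wedge = 156.15 − 130.125 = 26.025.
The triangle = ½ × 115.6667 × 26.025 = $1505.11.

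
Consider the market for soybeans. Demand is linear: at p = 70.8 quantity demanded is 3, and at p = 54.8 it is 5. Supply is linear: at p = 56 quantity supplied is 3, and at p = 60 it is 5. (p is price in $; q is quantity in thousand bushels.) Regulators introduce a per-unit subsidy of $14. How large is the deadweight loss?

Demand slope = (54.8 − 70.8)/(5 − 3) = −8, so p = 94.8 − 8q.
Supply slope = (60 − 56)/(5 − 3) = 2, so p = 50 + 2q.
Competitive equilibrium: 94.8 − 8q = 50 + 2q → q* = 4.48, p* = 58.96.
The subsidy lowers effective supply by 14: p = 36 + 2q.
New quantity: 94.8 − 8q = 36 + 2q → q' = 5.88.
Overproduction Δq = 5.88 − 4.48 = 1.4; wedge = subsidy = 14.
The triangle = ½ × 1.4 × 14 = $9.80 thousand.

$9.80 thousand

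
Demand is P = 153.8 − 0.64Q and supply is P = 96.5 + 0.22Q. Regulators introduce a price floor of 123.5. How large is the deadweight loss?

159.91

Competitive equilibrium: 153.8 − 0.64Q = 96.5 + 0.22Q → Q* = 66.6279, P* = 111.1581.
At the floor P = 123.5, quantity demanded = (153.8 − 123.5)/0.64 = 47.3438.
Sellers' marginal cost at Q' = 47.3438: 96.5 + 0.22·47.3438 = 106.9156.
ΔQ = 66.6279 − 47.3438 = 19.2841; wedge = 123.5 − 106.9156 = 16.5844.
Deadweight loss = ½ × 19.2841 × 16.5844 = 159.91.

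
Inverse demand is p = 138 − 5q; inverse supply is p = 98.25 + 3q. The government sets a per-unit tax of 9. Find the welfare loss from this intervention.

Competitive equilibrium: 138 − 5q = 98.25 + 3q → q* = 4.9688, p* = 113.1563.
With the tax, the buyer price exceeds the seller price by 9: (138 − 5q) − (98.25 + 3q) = 9 → q' = 3.8438.
Δq = 4.9688 − 3.8438 = 1.125; the wedge equals the tax, 9.
Welfare loss = ½ × 1.125 × 9 = 5.06.

5.06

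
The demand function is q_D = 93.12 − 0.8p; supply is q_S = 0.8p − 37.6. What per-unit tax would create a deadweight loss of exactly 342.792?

In inverse form: demand p = 116.4 − 1.25q, supply p = 47 + 1.25q.
Competitive equilibrium: 116.4 − 1.25q = 47 + 1.25q → q* = 27.76, p* = 81.7.
A tax t gives Δq = t/2.5 and wedge t, so DWL = t²/5.
t²/5 = 342.792 → t² = 1713.96 → t = 41.4.

41.4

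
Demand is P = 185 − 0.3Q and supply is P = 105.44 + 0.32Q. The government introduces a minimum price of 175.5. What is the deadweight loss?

Competitive equilibrium: 185 − 0.3Q = 105.44 + 0.32Q → Q* = 128.3226, P* = 146.5032.
At the floor P = 175.5, quantity demanded = (185 − 175.5)/0.3 = 31.6667.
Sellers' marginal cost at Q' = 31.6667: 105.44 + 0.32·31.6667 = 115.5733.
ΔQ = 128.3226 − 31.6667 = 96.6559; wedge = 175.5 − 115.5733 = 59.9267.
The triangle = ½ × 96.6559 × 59.9267 = 2896.13.

2896.13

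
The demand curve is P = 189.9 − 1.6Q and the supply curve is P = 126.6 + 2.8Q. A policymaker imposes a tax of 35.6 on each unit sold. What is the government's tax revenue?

224.12

Competitive equilibrium: 189.9 − 1.6Q = 126.6 + 2.8Q → Q* = 14.3864, P* = 166.8818.
With the tax, the buyer price exceeds the seller price by 35.6: (189.9 − 1.6Q) − (126.6 + 2.8Q) = 35.6 → Q' = 6.2955.
Tax revenue = 35.6 × 6.2955 = 224.12.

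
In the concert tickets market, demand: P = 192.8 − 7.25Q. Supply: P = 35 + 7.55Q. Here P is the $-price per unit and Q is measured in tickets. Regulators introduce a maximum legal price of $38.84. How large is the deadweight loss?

$762.90

Competitive equilibrium: 192.8 − 7.25Q = 35 + 7.55Q → Q* = 10.6622, P* = 115.4993.
At the ceiling P = 38.84, quantity supplied = (38.84 − 35)/7.55 = 0.5086.
Willingness to pay at Q' = 0.5086: 192.8 − 7.25·0.5086 = 189.1127.
ΔQ = 10.6622 − 0.5086 = 10.1536; wedge = 189.1127 − 38.84 = 150.2727.
Welfare loss = ½ × 10.1536 × 150.2727 = $762.90.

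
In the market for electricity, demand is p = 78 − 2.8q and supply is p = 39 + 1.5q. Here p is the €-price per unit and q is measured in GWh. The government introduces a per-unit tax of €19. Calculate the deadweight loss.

Competitive equilibrium: 78 − 2.8q = 39 + 1.5q → q* = 9.0698, p* = 52.6047.
With the tax, the buyer price exceeds the seller price by 19: (78 − 2.8q) − (39 + 1.5q) = 19 → q' = 4.6512.
Δq = 9.0698 − 4.6512 = 4.4186; the wedge equals the tax, 19.
Deadweight loss = ½ × 4.4186 × 19 = €41.98.

€41.98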